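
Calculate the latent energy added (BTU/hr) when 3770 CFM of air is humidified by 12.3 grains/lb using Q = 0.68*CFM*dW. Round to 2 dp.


Q = 0.68 * 3770 * 12.3 = 31532.28 BTU/hr

31532.28 BTU/hr


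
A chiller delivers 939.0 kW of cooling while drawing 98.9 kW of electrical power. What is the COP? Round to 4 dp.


COP = 939.0 / 98.9 = 9.4944

9.4944


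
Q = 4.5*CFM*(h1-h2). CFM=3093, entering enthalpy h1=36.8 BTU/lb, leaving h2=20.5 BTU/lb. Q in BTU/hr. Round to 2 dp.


Q = 4.5 * 3093 * (36.8 - 20.5) = 226871.55 BTU/hr

226871.55 BTU/hr


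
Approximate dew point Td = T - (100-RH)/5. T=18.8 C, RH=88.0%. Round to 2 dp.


Td = 18.8 - (100-88.0)/5 = 16.40 C

16.40 C


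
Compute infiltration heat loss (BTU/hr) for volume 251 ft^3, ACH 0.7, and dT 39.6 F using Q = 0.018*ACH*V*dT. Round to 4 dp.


Q = 0.018 * 0.7 * 251 * 39.6 = 125.2390 BTU/hr

125.2390 BTU/hr


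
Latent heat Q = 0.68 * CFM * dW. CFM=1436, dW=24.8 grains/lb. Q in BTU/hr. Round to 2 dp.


Q = 0.68 * 1436 * 24.8 = 24216.70 BTU/hr

24216.70 BTU/hr


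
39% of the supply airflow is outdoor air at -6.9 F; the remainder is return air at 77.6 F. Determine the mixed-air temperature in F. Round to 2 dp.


T_mix = 0.39*(-6.9) + 0.61*77.6 = 44.65 F

44.65 F


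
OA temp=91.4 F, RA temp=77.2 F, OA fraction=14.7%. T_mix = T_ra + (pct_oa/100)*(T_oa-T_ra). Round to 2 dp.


T_mix = 77.2 + (14.7/100)*(91.4-77.2) = 79.29 F

79.29 F


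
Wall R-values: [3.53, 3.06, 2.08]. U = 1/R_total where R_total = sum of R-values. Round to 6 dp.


R_total = 3.53 + 3.06 + 2.08 = 8.67
U = 1/8.67 = 0.115340

0.115340


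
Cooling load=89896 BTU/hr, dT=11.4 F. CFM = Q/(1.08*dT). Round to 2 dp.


CFM = 89896 / (1.08 * 11.4) = 7301.49

7301.49 CFM


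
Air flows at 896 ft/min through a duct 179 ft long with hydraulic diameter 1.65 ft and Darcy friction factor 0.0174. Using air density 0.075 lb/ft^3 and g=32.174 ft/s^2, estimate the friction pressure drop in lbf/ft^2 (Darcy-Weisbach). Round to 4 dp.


v_fps = 896/60 = 14.9333 ft/s
dp = 0.0174*(179/1.65)*0.075*14.9333^2/(2*32.174) = 0.4906 lbf/ft^2

0.4906 lbf/ft^2


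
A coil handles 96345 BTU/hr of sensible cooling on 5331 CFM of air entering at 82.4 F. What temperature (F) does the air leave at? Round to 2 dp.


dT = 96345/(1.08*5331) = 16.7339
T_leave = 82.4 - 16.7339 = 65.67 F

65.67 F


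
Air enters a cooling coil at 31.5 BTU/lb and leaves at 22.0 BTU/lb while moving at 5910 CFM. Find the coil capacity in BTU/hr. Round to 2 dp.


Q = 4.5 * 5910 * (31.5 - 22.0) = 252652.50 BTU/hr

252652.50 BTU/hr


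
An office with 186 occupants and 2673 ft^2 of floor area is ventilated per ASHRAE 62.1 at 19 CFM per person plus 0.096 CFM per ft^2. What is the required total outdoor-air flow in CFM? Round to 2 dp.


Total = 186*19 + 2673*0.096 = 3790.61 CFM

3790.61 CFM


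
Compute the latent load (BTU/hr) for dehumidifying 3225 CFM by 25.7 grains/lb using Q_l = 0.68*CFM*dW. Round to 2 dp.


Q = 0.68 * 3225 * 25.7 = 56360.10 BTU/hr

56360.10 BTU/hr


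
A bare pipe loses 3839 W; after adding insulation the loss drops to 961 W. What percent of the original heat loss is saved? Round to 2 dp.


Savings = ((3839-961)/3839)*100 = 74.97 %

74.97 %


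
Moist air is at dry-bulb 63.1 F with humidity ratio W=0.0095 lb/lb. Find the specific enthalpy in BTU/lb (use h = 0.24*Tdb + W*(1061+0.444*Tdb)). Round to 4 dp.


h = 0.24*63.1 + 0.0095*(1061+0.444*63.1) = 25.4897 BTU/lb

25.4897 BTU/lb


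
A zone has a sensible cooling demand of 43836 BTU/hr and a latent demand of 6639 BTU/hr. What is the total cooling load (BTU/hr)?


Qt = 43836 + 6639 = 50475 BTU/hr

50475 BTU/hr


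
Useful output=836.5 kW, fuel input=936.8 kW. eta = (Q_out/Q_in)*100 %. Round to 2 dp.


eta = (836.5/936.8)*100 = 89.29 %

89.29 %


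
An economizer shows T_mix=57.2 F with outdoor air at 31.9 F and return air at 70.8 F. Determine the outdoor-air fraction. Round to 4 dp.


frac = (57.2 - 70.8) / (31.9 - 70.8) = 0.3496

0.3496


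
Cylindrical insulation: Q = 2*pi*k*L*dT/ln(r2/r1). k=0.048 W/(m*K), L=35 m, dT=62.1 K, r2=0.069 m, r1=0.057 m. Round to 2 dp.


Q = 2*pi*0.048*35*62.1/ln(0.069/0.057) = 3431.01 W

3431.01 W


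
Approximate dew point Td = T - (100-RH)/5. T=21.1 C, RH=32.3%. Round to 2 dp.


Td = 21.1 - (100-32.3)/5 = 7.56 C

7.56 C


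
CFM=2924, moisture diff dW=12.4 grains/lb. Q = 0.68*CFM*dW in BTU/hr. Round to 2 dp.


Q = 0.68 * 2924 * 12.4 = 24655.17 BTU/hr

24655.17 BTU/hr


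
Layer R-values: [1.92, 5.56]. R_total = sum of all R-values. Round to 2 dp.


R_total = 1.92 + 5.56 = 7.48

7.48


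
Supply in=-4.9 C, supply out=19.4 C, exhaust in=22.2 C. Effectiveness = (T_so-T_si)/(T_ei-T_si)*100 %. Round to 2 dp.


eff = (19.4-(-4.9))/(22.2-(-4.9))*100 = 89.67 %

89.67 %


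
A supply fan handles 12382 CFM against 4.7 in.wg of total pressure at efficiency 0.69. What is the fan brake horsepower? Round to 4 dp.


BHP = 12382 * 4.7 / (6356 * 0.69) = 13.2695 hp

13.2695 hp


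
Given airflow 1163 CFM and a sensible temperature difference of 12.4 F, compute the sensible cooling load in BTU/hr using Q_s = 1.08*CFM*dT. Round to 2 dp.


Q = 1.08 * 1163 * 12.4 = 15574.90 BTU/hr

15574.90 BTU/hr


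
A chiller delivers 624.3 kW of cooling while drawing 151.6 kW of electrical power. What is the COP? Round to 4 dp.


COP = 624.3 / 151.6 = 4.1181

4.1181


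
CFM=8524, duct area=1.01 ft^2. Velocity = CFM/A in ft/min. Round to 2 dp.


V = 8524 / 1.01 = 8439.60 ft/min

8439.60 ft/min


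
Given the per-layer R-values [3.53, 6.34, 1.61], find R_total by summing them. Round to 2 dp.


R_total = 3.53 + 6.34 + 1.61 = 11.48

11.48


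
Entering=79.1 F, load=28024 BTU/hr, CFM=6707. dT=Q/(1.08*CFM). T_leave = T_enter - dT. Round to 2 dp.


dT = 28024/(1.08*6707) = 3.8688
T_leave = 79.1 - 3.8688 = 75.23 F

75.23 F


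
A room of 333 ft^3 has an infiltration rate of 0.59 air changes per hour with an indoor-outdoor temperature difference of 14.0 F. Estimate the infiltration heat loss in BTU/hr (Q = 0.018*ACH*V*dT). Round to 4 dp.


Q = 0.018 * 0.59 * 333 * 14.0 = 49.5104 BTU/hr

49.5104 BTU/hr


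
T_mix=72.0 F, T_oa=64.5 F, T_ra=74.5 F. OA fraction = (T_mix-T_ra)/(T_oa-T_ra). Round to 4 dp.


frac = (72.0 - 74.5) / (64.5 - 74.5) = 0.2500

0.2500


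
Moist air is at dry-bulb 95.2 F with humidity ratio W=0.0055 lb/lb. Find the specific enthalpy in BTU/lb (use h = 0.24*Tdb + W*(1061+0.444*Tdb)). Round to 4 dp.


h = 0.24*95.2 + 0.0055*(1061+0.444*95.2) = 28.9160 BTU/lb

28.9160 BTU/lb


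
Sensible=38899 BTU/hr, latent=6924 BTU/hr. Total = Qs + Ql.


Qt = 38899 + 6924 = 45823 BTU/hr

45823 BTU/hr


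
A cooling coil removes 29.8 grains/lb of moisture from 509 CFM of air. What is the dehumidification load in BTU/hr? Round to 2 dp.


Q = 0.68 * 509 * 29.8 = 10314.38 BTU/hr

10314.38 BTU/hr


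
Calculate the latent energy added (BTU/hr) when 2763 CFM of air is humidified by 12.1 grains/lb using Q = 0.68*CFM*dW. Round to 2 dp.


Q = 0.68 * 2763 * 12.1 = 22733.96 BTU/hr

22733.96 BTU/hr


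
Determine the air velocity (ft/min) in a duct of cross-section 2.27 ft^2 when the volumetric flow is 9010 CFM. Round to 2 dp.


V = 9010 / 2.27 = 3969.16 ft/min

3969.16 ft/min


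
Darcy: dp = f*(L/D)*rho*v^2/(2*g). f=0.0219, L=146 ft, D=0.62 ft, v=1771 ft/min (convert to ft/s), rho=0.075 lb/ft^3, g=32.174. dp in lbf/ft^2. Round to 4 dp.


v_fps = 1771/60 = 29.5167 ft/s
dp = 0.0219*(146/0.62)*0.075*29.5167^2/(2*32.174) = 5.2368 lbf/ft^2

5.2368 lbf/ft^2


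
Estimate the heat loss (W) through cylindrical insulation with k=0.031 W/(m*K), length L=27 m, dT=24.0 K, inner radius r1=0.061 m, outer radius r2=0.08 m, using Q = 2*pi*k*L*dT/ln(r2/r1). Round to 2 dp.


Q = 2*pi*0.031*27*24.0/ln(0.08/0.061) = 465.48 W

465.48 W


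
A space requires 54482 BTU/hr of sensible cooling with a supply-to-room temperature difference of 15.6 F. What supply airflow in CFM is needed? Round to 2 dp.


CFM = 54482 / (1.08 * 15.6) = 3233.74

3233.74 CFM


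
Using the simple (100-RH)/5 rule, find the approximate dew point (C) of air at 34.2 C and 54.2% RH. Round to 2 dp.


Td = 34.2 - (100-54.2)/5 = 25.04 C

25.04 C


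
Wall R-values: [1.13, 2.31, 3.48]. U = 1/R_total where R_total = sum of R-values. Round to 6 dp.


R_total = 1.13 + 2.31 + 3.48 = 6.92
U = 1/6.92 = 0.144509

0.144509


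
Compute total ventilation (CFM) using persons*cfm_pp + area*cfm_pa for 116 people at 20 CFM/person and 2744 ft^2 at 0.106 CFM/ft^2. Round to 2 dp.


Total = 116*20 + 2744*0.106 = 2610.86 CFM

2610.86 CFM


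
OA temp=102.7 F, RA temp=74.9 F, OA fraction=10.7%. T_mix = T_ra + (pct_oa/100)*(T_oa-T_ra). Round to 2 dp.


T_mix = 74.9 + (10.7/100)*(102.7-74.9) = 77.87 F

77.87 F


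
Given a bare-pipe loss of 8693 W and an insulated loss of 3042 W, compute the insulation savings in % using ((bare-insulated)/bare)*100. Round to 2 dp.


Savings = ((8693-3042)/8693)*100 = 65.01 %

65.01 %


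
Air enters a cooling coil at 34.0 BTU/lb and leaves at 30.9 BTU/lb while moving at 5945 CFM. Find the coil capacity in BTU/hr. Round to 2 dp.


Q = 4.5 * 5945 * (34.0 - 30.9) = 82932.75 BTU/hr

82932.75 BTU/hr


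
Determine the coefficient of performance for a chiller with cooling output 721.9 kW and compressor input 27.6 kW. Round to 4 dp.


COP = 721.9 / 27.6 = 26.1558

26.1558


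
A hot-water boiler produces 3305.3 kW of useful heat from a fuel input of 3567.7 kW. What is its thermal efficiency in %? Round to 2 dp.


eta = (3305.3/3567.7)*100 = 92.65 %

92.65 %


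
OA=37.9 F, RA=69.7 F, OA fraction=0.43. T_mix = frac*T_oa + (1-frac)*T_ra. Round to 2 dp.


T_mix = 0.43*37.9 + 0.57*69.7 = 56.03 F

56.03 F


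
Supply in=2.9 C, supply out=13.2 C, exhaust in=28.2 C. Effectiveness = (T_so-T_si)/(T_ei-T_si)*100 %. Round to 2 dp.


eff = (13.2-2.9)/(28.2-2.9)*100 = 40.71 %

40.71 %


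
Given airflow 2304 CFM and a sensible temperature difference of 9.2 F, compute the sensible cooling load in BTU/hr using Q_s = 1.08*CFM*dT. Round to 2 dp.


Q = 1.08 * 2304 * 9.2 = 22892.54 BTU/hr

22892.54 BTU/hr


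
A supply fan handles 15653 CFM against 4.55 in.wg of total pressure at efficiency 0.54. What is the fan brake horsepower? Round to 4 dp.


BHP = 15653 * 4.55 / (6356 * 0.54) = 20.7506 hp

20.7506 hp


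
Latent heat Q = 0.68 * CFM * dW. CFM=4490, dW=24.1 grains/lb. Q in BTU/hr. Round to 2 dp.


Q = 0.68 * 4490 * 24.1 = 73582.12 BTU/hr

73582.12 BTU/hr


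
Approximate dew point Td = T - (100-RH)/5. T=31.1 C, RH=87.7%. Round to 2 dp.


Td = 31.1 - (100-87.7)/5 = 28.64 C

28.64 C


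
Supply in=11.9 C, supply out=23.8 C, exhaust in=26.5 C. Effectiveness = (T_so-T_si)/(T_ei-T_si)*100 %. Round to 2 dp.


eff = (23.8-11.9)/(26.5-11.9)*100 = 81.51 %

81.51 %


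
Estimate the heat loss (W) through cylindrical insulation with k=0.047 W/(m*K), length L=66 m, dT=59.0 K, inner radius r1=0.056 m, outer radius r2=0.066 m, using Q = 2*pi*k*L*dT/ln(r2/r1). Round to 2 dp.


Q = 2*pi*0.047*66*59.0/ln(0.066/0.056) = 6998.87 W

6998.87 W


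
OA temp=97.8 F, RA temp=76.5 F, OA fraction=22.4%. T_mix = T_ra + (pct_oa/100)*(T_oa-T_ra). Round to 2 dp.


T_mix = 76.5 + (22.4/100)*(97.8-76.5) = 81.27 F

81.27 F


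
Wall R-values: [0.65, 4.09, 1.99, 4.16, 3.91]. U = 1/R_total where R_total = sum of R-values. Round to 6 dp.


R_total = 0.65 + 4.09 + 1.99 + 4.16 + 3.91 = 14.80
U = 1/14.80 = 0.067568

0.067568


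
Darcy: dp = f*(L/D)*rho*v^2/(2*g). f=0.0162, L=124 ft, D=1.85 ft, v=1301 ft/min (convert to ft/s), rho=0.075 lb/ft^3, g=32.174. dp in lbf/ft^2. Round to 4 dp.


v_fps = 1301/60 = 21.6833 ft/s
dp = 0.0162*(124/1.85)*0.075*21.6833^2/(2*32.174) = 0.5950 lbf/ft^2

0.5950 lbf/ft^2


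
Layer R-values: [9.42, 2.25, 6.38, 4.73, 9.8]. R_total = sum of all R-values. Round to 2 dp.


R_total = 9.42 + 2.25 + 6.38 + 4.73 + 9.8 = 32.58

32.58


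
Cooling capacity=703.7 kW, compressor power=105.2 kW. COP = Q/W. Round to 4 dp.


COP = 703.7 / 105.2 = 6.6892

6.6892


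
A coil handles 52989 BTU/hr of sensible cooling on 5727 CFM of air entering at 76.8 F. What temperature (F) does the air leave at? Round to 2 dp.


dT = 52989/(1.08*5727) = 8.5671
T_leave = 76.8 - 8.5671 = 68.23 F

68.23 F


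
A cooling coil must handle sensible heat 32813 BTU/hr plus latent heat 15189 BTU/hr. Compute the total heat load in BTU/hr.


Qt = 32813 + 15189 = 48002 BTU/hr

48002 BTU/hr


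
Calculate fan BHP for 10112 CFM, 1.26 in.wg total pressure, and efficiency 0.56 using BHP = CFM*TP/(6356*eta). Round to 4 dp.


BHP = 10112 * 1.26 / (6356 * 0.56) = 3.5796 hp

3.5796 hp


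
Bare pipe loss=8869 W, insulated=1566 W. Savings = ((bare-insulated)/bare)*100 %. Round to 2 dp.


Savings = ((8869-1566)/8869)*100 = 82.34 %

82.34 %


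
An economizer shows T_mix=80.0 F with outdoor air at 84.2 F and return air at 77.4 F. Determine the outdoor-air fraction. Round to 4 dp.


frac = (80.0 - 77.4) / (84.2 - 77.4) = 0.3824

0.3824


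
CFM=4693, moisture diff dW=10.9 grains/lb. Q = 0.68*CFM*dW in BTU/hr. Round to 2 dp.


Q = 0.68 * 4693 * 10.9 = 34784.52 BTU/hr

34784.52 BTU/hr


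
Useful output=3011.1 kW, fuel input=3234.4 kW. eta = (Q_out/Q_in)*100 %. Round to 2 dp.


eta = (3011.1/3234.4)*100 = 93.10 %

93.10 %


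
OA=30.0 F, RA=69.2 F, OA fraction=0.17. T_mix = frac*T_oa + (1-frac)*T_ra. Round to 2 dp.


T_mix = 0.17*30.0 + 0.83*69.2 = 62.54 F

62.54 F


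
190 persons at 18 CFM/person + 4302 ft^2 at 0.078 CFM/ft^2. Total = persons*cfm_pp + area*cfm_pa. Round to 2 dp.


Total = 190*18 + 4302*0.078 = 3755.56 CFM

3755.56 CFM


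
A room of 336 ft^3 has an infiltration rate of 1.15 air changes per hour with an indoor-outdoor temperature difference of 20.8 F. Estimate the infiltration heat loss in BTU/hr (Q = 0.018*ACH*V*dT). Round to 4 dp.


Q = 0.018 * 1.15 * 336 * 20.8 = 144.6682 BTU/hr

144.6682 BTU/hr


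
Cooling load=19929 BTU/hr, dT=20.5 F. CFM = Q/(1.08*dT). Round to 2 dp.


CFM = 19929 / (1.08 * 20.5) = 900.14

900.14 CFM


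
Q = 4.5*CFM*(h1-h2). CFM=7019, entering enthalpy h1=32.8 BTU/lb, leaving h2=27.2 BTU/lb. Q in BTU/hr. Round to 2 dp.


Q = 4.5 * 7019 * (32.8 - 27.2) = 176878.80 BTU/hr

176878.80 BTU/hr


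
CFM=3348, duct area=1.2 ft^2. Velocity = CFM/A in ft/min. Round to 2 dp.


V = 3348 / 1.2 = 2790.00 ft/min

2790.00 ft/min


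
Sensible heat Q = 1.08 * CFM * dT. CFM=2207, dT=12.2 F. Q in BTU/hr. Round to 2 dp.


Q = 1.08 * 2207 * 12.2 = 29079.43 BTU/hr

29079.43 BTU/hr


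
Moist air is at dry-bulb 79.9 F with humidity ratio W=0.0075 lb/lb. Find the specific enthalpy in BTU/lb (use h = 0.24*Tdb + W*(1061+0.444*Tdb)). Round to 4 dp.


h = 0.24*79.9 + 0.0075*(1061+0.444*79.9) = 27.3996 BTU/lb

27.3996 BTU/lb


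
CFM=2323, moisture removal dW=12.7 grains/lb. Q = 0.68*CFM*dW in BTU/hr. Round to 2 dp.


Q = 0.68 * 2323 * 12.7 = 20061.43 BTU/hr

20061.43 BTU/hr


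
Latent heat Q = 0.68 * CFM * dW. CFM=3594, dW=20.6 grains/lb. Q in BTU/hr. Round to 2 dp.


Q = 0.68 * 3594 * 20.6 = 50344.75 BTU/hr

50344.75 BTU/hr


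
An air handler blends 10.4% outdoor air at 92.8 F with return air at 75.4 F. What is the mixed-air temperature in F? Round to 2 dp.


T_mix = 75.4 + (10.4/100)*(92.8-75.4) = 77.21 F

77.21 F


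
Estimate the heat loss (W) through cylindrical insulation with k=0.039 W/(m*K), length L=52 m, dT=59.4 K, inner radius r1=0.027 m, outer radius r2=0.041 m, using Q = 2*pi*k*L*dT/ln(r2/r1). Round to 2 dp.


Q = 2*pi*0.039*52*59.4/ln(0.041/0.027) = 1811.90 W

1811.90 W


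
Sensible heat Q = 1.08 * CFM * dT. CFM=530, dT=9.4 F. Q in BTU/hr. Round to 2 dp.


Q = 1.08 * 530 * 9.4 = 5380.56 BTU/hr

5380.56 BTU/hr


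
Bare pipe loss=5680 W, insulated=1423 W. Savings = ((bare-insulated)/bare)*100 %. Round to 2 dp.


Savings = ((5680-1423)/5680)*100 = 74.95 %

74.95 %


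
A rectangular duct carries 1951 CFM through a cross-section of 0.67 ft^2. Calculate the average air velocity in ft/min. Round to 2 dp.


V = 1951 / 0.67 = 2911.94 ft/min

2911.94 ft/min


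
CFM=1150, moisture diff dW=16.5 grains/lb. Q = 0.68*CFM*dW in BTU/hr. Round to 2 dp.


Q = 0.68 * 1150 * 16.5 = 12903.00 BTU/hr

12903.00 BTU/hr


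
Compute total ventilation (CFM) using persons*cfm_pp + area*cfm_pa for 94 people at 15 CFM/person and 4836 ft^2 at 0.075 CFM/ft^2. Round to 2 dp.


Total = 94*15 + 4836*0.075 = 1772.70 CFM

1772.70 CFM


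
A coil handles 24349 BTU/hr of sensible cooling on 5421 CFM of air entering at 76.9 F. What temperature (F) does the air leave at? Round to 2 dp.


dT = 24349/(1.08*5421) = 4.1589
T_leave = 76.9 - 4.1589 = 72.74 F

72.74 F


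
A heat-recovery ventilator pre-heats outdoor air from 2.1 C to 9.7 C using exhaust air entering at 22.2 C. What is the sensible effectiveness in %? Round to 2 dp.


eff = (9.7-2.1)/(22.2-2.1)*100 = 37.81 %

37.81 %


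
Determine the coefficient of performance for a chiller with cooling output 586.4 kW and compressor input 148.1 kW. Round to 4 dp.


COP = 586.4 / 148.1 = 3.9595

3.9595


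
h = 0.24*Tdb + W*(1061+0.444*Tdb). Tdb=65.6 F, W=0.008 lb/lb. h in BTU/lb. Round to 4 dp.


h = 0.24*65.6 + 0.008*(1061+0.444*65.6) = 24.4650 BTU/lb

24.4650 BTU/lb


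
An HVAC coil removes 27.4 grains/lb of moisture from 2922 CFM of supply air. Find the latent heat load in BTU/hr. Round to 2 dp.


Q = 0.68 * 2922 * 27.4 = 54442.70 BTU/hr

54442.70 BTU/hr


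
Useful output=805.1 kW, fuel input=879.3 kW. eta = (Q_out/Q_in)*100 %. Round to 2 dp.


eta = (805.1/879.3)*100 = 91.56 %

91.56 %


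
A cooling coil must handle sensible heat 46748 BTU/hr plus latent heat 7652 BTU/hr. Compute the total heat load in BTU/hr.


Qt = 46748 + 7652 = 54400 BTU/hr

54400 BTU/hr


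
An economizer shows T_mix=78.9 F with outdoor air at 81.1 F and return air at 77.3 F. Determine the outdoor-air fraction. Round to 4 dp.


frac = (78.9 - 77.3) / (81.1 - 77.3) = 0.4211

0.4211


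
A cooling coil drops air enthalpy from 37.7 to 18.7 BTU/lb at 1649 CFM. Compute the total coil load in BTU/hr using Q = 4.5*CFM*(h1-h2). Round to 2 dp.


Q = 4.5 * 1649 * (37.7 - 18.7) = 140989.50 BTU/hr

140989.50 BTU/hr


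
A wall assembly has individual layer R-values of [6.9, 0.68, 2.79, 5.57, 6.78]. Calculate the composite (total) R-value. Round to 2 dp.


R_total = 6.9 + 0.68 + 2.79 + 5.57 + 6.78 = 22.72

22.72


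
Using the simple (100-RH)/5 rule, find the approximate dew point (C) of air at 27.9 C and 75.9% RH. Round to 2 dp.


Td = 27.9 - (100-75.9)/5 = 23.08 C

23.08 C


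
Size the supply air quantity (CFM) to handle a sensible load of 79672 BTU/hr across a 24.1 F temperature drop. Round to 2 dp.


CFM = 79672 / (1.08 * 24.1) = 3061.01

3061.01 CFM


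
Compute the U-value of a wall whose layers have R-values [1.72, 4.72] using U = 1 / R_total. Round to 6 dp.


R_total = 1.72 + 4.72 = 6.44
U = 1/6.44 = 0.155280

0.155280


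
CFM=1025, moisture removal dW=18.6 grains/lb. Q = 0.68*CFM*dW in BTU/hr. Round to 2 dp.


Q = 0.68 * 1025 * 18.6 = 12964.20 BTU/hr

12964.20 BTU/hr


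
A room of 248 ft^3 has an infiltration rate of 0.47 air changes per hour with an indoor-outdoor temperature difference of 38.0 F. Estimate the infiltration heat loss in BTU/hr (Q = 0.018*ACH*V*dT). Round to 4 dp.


Q = 0.018 * 0.47 * 248 * 38.0 = 79.7270 BTU/hr

79.7270 BTU/hr


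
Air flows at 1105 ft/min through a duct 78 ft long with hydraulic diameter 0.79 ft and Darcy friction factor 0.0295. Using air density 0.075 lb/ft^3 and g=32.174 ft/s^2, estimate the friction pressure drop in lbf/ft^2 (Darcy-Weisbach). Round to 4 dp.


v_fps = 1105/60 = 18.4167 ft/s
dp = 0.0295*(78/0.79)*0.075*18.4167^2/(2*32.174) = 1.1514 lbf/ft^2

1.1514 lbf/ft^2


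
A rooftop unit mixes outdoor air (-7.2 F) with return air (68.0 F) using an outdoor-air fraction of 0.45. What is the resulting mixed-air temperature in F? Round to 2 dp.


T_mix = 0.45*(-7.2) + 0.55*68.0 = 34.16 F

34.16 F


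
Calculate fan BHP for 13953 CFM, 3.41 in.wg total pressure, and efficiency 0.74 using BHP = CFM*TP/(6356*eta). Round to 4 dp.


BHP = 13953 * 3.41 / (6356 * 0.74) = 10.1159 hp

10.1159 hp


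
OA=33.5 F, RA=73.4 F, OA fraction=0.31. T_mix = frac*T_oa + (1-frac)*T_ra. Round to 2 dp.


T_mix = 0.31*33.5 + 0.69*73.4 = 61.03 F

61.03 F


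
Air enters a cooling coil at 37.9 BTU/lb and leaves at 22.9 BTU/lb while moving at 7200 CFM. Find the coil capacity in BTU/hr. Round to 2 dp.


Q = 4.5 * 7200 * (37.9 - 22.9) = 486000.00 BTU/hr

486000.00 BTU/hr


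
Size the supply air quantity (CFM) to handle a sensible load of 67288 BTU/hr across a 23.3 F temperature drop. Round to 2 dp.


CFM = 67288 / (1.08 * 23.3) = 2673.98

2673.98 CFM


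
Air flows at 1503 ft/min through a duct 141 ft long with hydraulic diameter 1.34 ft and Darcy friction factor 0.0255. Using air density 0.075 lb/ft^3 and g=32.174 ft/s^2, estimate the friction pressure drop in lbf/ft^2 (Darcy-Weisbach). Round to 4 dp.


v_fps = 1503/60 = 25.05 ft/s
dp = 0.0255*(141/1.34)*0.075*25.05^2/(2*32.174) = 1.9624 lbf/ft^2

1.9624 lbf/ft^2


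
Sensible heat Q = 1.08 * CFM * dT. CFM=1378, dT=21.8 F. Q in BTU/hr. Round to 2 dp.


Q = 1.08 * 1378 * 21.8 = 32443.63 BTU/hr

32443.63 BTU/hr


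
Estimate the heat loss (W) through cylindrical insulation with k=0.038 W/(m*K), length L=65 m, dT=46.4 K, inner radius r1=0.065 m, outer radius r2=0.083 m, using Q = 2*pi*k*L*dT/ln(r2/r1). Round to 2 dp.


Q = 2*pi*0.038*65*46.4/ln(0.083/0.065) = 2945.77 W

2945.77 W


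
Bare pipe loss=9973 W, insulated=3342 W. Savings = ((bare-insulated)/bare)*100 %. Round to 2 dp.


Savings = ((9973-3342)/9973)*100 = 66.49 %

66.49 %


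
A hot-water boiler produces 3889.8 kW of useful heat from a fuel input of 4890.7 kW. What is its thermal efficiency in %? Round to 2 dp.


eta = (3889.8/4890.7)*100 = 79.53 %

79.53 %


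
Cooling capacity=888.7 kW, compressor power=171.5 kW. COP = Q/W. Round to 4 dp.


COP = 888.7 / 171.5 = 5.1819

5.1819


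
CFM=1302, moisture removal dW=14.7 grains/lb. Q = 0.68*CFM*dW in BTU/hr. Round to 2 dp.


Q = 0.68 * 1302 * 14.7 = 13014.79 BTU/hr

13014.79 BTU/hr


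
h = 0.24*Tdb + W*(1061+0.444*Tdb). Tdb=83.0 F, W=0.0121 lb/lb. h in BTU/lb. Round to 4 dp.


h = 0.24*83.0 + 0.0121*(1061+0.444*83.0) = 33.2040 BTU/lb

33.2040 BTU/lb


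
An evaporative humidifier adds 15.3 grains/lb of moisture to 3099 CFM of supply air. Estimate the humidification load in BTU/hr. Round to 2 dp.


Q = 0.68 * 3099 * 15.3 = 32242.00 BTU/hr

32242.00 BTU/hr


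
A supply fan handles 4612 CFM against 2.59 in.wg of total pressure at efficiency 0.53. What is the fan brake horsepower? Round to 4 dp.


BHP = 4612 * 2.59 / (6356 * 0.53) = 3.5459 hp

3.5459 hp


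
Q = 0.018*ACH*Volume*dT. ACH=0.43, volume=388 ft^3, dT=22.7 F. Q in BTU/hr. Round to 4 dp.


Q = 0.018 * 0.43 * 388 * 22.7 = 68.1708 BTU/hr

68.1708 BTU/hr


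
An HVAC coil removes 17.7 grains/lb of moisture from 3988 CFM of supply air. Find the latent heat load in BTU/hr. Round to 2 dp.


Q = 0.68 * 3988 * 17.7 = 47999.57 BTU/hr

47999.57 BTU/hr


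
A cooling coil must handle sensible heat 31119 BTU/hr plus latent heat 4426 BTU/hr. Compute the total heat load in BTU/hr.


Qt = 31119 + 4426 = 35545 BTU/hr

35545 BTU/hr


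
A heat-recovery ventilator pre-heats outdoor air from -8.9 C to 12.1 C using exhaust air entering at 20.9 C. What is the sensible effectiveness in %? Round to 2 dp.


eff = (12.1-(-8.9))/(20.9-(-8.9))*100 = 70.47 %

70.47 %


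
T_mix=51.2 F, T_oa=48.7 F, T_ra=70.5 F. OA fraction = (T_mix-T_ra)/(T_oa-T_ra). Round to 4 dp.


frac = (51.2 - 70.5) / (48.7 - 70.5) = 0.8853

0.8853


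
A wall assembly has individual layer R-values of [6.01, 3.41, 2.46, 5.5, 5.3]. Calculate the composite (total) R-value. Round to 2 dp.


R_total = 6.01 + 3.41 + 2.46 + 5.5 + 5.3 = 22.68

22.68


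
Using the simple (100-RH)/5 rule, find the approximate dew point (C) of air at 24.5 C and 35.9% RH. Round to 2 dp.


Td = 24.5 - (100-35.9)/5 = 11.68 C

11.68 C


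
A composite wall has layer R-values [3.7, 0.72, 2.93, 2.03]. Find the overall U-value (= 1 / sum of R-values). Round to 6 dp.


R_total = 3.7 + 0.72 + 2.93 + 2.03 = 9.38
U = 1/9.38 = 0.106610

0.106610


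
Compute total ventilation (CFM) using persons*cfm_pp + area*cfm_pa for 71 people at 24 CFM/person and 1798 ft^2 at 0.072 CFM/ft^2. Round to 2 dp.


Total = 71*24 + 1798*0.072 = 1833.46 CFM

1833.46 CFM


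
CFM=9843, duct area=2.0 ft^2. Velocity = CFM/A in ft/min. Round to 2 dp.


V = 9843 / 2.0 = 4921.50 ft/min

4921.50 ft/min


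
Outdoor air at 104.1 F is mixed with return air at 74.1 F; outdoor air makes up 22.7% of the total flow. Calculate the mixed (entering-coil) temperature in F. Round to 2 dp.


T_mix = 74.1 + (22.7/100)*(104.1-74.1) = 80.91 F

80.91 F


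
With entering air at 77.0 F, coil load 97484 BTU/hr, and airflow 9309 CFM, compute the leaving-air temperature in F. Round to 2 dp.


dT = 97484/(1.08*9309) = 9.6963
T_leave = 77.0 - 9.6963 = 67.30 F

67.30 F


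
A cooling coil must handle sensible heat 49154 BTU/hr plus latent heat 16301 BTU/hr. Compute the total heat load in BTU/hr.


Qt = 49154 + 16301 = 65455 BTU/hr

65455 BTU/hr


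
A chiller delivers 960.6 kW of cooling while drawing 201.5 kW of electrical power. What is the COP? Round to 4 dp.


COP = 960.6 / 201.5 = 4.7672

4.7672


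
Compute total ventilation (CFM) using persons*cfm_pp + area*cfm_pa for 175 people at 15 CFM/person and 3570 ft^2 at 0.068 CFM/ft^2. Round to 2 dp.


Total = 175*15 + 3570*0.068 = 2867.76 CFM

2867.76 CFM


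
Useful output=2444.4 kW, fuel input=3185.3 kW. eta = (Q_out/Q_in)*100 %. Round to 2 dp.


eta = (2444.4/3185.3)*100 = 76.74 %

76.74 %


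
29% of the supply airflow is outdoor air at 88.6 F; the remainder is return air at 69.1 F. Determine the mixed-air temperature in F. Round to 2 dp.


T_mix = 0.29*88.6 + 0.71*69.1 = 74.76 F

74.76 F


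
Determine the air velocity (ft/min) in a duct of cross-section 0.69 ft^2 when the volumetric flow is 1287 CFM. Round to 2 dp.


V = 1287 / 0.69 = 1865.22 ft/min

1865.22 ft/min


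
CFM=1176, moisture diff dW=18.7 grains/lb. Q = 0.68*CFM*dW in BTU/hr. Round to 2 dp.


Q = 0.68 * 1176 * 18.7 = 14954.02 BTU/hr

14954.02 BTU/hr


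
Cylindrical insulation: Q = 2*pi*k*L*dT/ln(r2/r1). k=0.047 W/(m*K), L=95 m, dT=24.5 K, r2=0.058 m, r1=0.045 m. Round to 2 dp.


Q = 2*pi*0.047*95*24.5/ln(0.058/0.045) = 2708.38 W

2708.38 W


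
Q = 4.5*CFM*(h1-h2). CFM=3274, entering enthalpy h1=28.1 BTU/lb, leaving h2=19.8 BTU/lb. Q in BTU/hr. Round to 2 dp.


Q = 4.5 * 3274 * (28.1 - 19.8) = 122283.90 BTU/hr

122283.90 BTU/hr


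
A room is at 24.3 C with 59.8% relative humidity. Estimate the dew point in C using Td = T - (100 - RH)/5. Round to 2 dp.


Td = 24.3 - (100-59.8)/5 = 16.26 C

16.26 C


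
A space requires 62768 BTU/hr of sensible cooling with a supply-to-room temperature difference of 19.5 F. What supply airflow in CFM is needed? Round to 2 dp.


CFM = 62768 / (1.08 * 19.5) = 2980.44

2980.44 CFM


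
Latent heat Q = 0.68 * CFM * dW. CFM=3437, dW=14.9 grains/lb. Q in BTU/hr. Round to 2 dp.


Q = 0.68 * 3437 * 14.9 = 34823.68 BTU/hr

34823.68 BTU/hr


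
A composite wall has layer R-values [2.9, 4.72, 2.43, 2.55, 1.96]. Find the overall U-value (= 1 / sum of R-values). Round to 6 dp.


R_total = 2.9 + 4.72 + 2.43 + 2.55 + 1.96 = 14.56
U = 1/14.56 = 0.068681

0.068681


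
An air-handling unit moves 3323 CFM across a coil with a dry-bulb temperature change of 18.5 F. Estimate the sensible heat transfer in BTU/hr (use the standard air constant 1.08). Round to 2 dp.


Q = 1.08 * 3323 * 18.5 = 66393.54 BTU/hr

66393.54 BTU/hr


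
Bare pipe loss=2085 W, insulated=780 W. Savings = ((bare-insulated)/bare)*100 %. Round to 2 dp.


Savings = ((2085-780)/2085)*100 = 62.59 %

62.59 %


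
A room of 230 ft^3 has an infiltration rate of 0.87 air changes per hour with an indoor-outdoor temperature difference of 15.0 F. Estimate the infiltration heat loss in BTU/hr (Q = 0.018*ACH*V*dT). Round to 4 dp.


Q = 0.018 * 0.87 * 230 * 15.0 = 54.0270 BTU/hr

54.0270 BTU/hr


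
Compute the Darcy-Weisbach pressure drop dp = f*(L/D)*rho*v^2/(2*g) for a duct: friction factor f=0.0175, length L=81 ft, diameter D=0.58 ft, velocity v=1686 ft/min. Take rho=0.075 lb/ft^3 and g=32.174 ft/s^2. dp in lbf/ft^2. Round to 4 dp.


v_fps = 1686/60 = 28.1 ft/s
dp = 0.0175*(81/0.58)*0.075*28.1^2/(2*32.174) = 2.2492 lbf/ft^2

2.2492 lbf/ft^2


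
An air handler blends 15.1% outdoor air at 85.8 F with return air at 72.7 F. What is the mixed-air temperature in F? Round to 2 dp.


T_mix = 72.7 + (15.1/100)*(85.8-72.7) = 74.68 F

74.68 F


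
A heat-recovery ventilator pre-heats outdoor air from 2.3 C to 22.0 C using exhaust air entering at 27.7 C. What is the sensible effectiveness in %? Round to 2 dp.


eff = (22.0-2.3)/(27.7-2.3)*100 = 77.56 %

77.56 %


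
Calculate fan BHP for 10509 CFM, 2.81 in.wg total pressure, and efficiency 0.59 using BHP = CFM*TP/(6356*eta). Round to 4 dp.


BHP = 10509 * 2.81 / (6356 * 0.59) = 7.8747 hp

7.8747 hp


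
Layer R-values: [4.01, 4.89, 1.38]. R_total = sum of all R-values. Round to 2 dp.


R_total = 4.01 + 4.89 + 1.38 = 10.28

10.28


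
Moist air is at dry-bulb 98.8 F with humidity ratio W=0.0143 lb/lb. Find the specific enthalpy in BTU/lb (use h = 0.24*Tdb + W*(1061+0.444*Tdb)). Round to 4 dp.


h = 0.24*98.8 + 0.0143*(1061+0.444*98.8) = 39.5116 BTU/lb

39.5116 BTU/lb


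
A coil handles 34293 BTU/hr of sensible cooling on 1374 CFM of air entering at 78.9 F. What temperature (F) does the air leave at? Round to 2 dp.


dT = 34293/(1.08*1374) = 23.1097
T_leave = 78.9 - 23.1097 = 55.79 F

55.79 F


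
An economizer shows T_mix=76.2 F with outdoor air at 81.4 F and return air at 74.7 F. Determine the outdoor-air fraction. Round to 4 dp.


frac = (76.2 - 74.7) / (81.4 - 74.7) = 0.2239

0.2239


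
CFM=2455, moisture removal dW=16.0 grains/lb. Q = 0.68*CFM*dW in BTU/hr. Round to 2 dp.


Q = 0.68 * 2455 * 16.0 = 26710.40 BTU/hr

26710.40 BTU/hr


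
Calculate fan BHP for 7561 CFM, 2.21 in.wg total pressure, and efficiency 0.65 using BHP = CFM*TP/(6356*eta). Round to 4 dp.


BHP = 7561 * 2.21 / (6356 * 0.65) = 4.0446 hp

4.0446 hp


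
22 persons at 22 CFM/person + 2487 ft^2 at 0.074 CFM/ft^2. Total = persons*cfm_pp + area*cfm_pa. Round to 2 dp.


Total = 22*22 + 2487*0.074 = 668.04 CFM

668.04 CFM


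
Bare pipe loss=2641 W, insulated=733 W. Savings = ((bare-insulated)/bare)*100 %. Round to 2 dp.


Savings = ((2641-733)/2641)*100 = 72.25 %

72.25 %


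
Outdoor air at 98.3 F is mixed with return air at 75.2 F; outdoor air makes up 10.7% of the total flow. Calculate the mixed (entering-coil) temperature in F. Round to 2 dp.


T_mix = 75.2 + (10.7/100)*(98.3-75.2) = 77.67 F

77.67 F


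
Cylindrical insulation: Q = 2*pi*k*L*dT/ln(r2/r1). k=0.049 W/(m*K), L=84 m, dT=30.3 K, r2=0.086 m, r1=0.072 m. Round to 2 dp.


Q = 2*pi*0.049*84*30.3/ln(0.086/0.072) = 4410.18 W

4410.18 W


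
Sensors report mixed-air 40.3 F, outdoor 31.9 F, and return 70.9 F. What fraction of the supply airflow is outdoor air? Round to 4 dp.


frac = (40.3 - 70.9) / (31.9 - 70.9) = 0.7846

0.7846


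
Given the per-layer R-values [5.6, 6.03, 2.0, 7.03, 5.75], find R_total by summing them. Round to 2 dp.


R_total = 5.6 + 6.03 + 2.0 + 7.03 + 5.75 = 26.41

26.41


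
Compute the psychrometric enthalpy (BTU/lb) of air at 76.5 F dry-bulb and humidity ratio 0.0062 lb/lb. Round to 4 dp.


h = 0.24*76.5 + 0.0062*(1061+0.444*76.5) = 25.1488 BTU/lb

25.1488 BTU/lb


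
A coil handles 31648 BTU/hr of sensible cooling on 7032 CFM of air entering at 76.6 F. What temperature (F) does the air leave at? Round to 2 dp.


dT = 31648/(1.08*7032) = 4.1672
T_leave = 76.6 - 4.1672 = 72.43 F

72.43 F


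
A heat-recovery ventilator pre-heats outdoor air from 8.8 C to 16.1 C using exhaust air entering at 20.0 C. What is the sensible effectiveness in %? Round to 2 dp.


eff = (16.1-8.8)/(20.0-8.8)*100 = 65.18 %

65.18 %


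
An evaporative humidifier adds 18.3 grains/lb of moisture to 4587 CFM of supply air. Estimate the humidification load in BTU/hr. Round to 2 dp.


Q = 0.68 * 4587 * 18.3 = 57080.63 BTU/hr

57080.63 BTU/hr


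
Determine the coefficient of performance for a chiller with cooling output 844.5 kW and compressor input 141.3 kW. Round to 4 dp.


COP = 844.5 / 141.3 = 5.9766

5.9766


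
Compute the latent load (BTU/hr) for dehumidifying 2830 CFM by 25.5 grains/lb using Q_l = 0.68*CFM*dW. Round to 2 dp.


Q = 0.68 * 2830 * 25.5 = 49072.20 BTU/hr

49072.20 BTU/hr


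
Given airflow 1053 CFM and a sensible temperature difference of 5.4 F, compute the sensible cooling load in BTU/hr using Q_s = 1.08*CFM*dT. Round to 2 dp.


Q = 1.08 * 1053 * 5.4 = 6141.10 BTU/hr

6141.10 BTU/hr


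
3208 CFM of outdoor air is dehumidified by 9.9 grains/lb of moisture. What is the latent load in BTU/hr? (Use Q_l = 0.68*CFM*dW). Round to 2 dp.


Q = 0.68 * 3208 * 9.9 = 21596.26 BTU/hr

21596.26 BTU/hr


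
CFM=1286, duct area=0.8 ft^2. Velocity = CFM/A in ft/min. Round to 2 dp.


V = 1286 / 0.8 = 1607.50 ft/min

1607.50 ft/min


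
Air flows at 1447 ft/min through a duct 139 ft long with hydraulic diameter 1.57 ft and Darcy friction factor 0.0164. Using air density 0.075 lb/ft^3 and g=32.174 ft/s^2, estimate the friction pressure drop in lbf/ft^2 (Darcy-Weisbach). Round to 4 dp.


v_fps = 1447/60 = 24.1167 ft/s
dp = 0.0164*(139/1.57)*0.075*24.1167^2/(2*32.174) = 0.9843 lbf/ft^2

0.9843 lbf/ft^2


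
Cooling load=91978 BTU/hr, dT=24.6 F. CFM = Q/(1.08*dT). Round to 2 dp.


CFM = 91978 / (1.08 * 24.6) = 3461.98

3461.98 CFM


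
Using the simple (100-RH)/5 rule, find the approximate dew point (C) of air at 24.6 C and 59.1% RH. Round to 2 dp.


Td = 24.6 - (100-59.1)/5 = 16.42 C

16.42 C


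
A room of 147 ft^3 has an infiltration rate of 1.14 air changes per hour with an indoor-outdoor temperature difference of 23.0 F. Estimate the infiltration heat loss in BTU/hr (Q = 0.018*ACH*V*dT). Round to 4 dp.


Q = 0.018 * 1.14 * 147 * 23.0 = 69.3781 BTU/hr

69.3781 BTU/hr


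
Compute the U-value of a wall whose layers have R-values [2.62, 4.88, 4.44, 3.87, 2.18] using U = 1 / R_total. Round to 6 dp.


R_total = 2.62 + 4.88 + 4.44 + 3.87 + 2.18 = 17.99
U = 1/17.99 = 0.055586

0.055586


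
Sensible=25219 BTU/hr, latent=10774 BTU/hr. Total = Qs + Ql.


Qt = 25219 + 10774 = 35993 BTU/hr

35993 BTU/hr


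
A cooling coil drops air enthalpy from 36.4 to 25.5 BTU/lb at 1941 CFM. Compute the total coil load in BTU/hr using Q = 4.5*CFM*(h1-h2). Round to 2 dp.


Q = 4.5 * 1941 * (36.4 - 25.5) = 95206.05 BTU/hr

95206.05 BTU/hr


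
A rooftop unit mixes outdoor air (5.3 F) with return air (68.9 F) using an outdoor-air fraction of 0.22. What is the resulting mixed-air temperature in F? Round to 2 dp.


T_mix = 0.22*5.3 + 0.78*68.9 = 54.91 F

54.91 F


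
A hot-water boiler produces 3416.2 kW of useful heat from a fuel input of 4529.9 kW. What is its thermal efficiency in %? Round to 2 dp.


eta = (3416.2/4529.9)*100 = 75.41 %

75.41 %


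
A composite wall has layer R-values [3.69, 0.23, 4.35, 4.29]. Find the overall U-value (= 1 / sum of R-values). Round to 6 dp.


R_total = 3.69 + 0.23 + 4.35 + 4.29 = 12.56
U = 1/12.56 = 0.079618

0.079618


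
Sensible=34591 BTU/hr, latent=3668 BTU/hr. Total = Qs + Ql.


Qt = 34591 + 3668 = 38259 BTU/hr

38259 BTU/hr


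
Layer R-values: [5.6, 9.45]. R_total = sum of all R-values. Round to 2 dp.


R_total = 5.6 + 9.45 = 15.05

15.05


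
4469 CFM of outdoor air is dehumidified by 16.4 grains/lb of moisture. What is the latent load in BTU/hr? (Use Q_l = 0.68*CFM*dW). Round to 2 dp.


Q = 0.68 * 4469 * 16.4 = 49838.29 BTU/hr

49838.29 BTU/hr


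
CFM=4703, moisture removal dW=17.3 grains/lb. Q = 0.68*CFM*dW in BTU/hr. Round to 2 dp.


Q = 0.68 * 4703 * 17.3 = 55326.09 BTU/hr

55326.09 BTU/hr


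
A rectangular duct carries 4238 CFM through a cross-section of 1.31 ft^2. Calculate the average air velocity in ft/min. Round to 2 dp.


V = 4238 / 1.31 = 3235.11 ft/min

3235.11 ft/min


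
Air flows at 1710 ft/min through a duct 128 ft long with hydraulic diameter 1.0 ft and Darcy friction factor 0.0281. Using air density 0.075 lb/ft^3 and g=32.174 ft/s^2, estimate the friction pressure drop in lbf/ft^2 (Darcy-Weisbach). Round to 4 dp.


v_fps = 1710/60 = 28.5 ft/s
dp = 0.0281*(128/1.0)*0.075*28.5^2/(2*32.174) = 3.4051 lbf/ft^2

3.4051 lbf/ft^2


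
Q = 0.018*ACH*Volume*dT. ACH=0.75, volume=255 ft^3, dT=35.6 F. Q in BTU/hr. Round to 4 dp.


Q = 0.018 * 0.75 * 255 * 35.6 = 122.5530 BTU/hr

122.5530 BTU/hr


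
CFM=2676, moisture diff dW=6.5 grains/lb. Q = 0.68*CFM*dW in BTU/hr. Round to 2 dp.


Q = 0.68 * 2676 * 6.5 = 11827.92 BTU/hr

11827.92 BTU/hr


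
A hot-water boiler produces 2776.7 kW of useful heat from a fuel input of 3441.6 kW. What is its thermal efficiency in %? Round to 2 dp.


eta = (2776.7/3441.6)*100 = 80.68 %

80.68 %


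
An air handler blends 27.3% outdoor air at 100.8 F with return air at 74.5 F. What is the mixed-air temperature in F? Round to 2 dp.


T_mix = 74.5 + (27.3/100)*(100.8-74.5) = 81.68 F

81.68 F


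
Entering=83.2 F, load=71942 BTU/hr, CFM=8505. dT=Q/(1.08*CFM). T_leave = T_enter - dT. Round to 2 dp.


dT = 71942/(1.08*8505) = 7.8322
T_leave = 83.2 - 7.8322 = 75.37 F

75.37 F


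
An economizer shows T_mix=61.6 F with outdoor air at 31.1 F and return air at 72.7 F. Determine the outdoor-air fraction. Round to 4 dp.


frac = (61.6 - 72.7) / (31.1 - 72.7) = 0.2668

0.2668


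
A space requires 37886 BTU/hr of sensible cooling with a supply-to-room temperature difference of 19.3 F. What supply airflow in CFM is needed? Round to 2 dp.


CFM = 37886 / (1.08 * 19.3) = 1817.60

1817.60 CFM


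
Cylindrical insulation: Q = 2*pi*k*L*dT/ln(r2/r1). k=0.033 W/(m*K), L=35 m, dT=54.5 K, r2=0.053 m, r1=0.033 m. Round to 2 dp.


Q = 2*pi*0.033*35*54.5/ln(0.053/0.033) = 834.79 W

834.79 W


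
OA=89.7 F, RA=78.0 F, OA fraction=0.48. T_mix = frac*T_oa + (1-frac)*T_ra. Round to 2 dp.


T_mix = 0.48*89.7 + 0.52*78.0 = 83.62 F

83.62 F


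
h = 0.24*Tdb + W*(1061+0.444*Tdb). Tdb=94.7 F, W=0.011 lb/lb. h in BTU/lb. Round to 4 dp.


h = 0.24*94.7 + 0.011*(1061+0.444*94.7) = 34.8615 BTU/lb

34.8615 BTU/lb


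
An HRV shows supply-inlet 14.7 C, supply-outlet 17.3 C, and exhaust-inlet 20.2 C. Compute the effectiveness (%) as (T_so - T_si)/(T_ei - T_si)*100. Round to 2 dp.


eff = (17.3-14.7)/(20.2-14.7)*100 = 47.27 %

47.27 %


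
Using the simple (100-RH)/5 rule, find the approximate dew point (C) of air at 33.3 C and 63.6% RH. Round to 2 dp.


Td = 33.3 - (100-63.6)/5 = 26.02 C

26.02 C


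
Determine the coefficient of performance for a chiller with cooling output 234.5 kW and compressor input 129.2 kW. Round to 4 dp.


COP = 234.5 / 129.2 = 1.8150

1.8150


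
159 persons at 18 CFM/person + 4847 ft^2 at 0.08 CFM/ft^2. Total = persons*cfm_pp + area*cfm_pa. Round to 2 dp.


Total = 159*18 + 4847*0.08 = 3249.76 CFM

3249.76 CFM
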